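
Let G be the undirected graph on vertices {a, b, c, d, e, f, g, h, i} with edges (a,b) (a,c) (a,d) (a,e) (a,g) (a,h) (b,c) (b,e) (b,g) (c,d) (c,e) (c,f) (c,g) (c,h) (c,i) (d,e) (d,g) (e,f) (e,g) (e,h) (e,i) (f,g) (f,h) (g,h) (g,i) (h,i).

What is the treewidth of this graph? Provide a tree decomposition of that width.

Each bag holds 5 vertices, so the decomposition has width 4, which upper-bounds the treewidth. For the lower bound, the 5 vertices {a, c, d, e, g} are pairwise adjacent, and any tree decomposition puts a clique entirely inside one bag — forcing width ≥ 4. Therefore the treewidth is 4.

Treewidth 4.
Bags: B1 = {c, e, g, h, i}  B2 = {a, c, e, g, h}  B3 = {a, b, c, e, g}  B4 = {c, e, f, g, h}  B5 = {a, c, d, e, g}
Tree: B1–B2, B2–B3, B1–B4, B2–B5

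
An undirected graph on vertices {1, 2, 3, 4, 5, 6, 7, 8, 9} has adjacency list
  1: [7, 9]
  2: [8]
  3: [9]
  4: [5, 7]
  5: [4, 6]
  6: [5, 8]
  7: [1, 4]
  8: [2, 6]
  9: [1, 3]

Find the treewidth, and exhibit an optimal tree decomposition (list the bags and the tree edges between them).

Treewidth 1.
Bags: B1 = {2, 8}  B2 = {6, 8}  B3 = {5, 6}  B4 = {4, 5}  B5 = {4, 7}  B6 = {1, 7}  B7 = {1, 9}  B8 = {3, 9}
Tree: B1–B2, B2–B3, B3–B4, B4–B5, B5–B6, B6–B7, B7–B8

Every bag has size at most 2, so the width is 2 − 1 = 1 and tw(G) ≤ 1. Since G has at least one edge (e.g. 2–8), it is not an edgeless graph, so tw(G) ≥ 1. The upper and lower bounds meet at 1, so that is the treewidth.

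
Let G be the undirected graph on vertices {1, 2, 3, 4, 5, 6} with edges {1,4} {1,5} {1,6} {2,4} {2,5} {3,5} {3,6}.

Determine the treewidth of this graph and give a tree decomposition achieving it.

Each bag holds 3 vertices, so the decomposition has width 2, which upper-bounds the treewidth. Since 2–4–1–5–2 is a cycle in G, G is not acyclic. Forests are exactly the graphs of treewidth ≤ 1, so tw(G) ≥ 2. Combining the bounds, tw(G) = 2.

Treewidth 2.
One optimal decomposition is:
Bags: B1 = {2, 4, 5}  B2 = {1, 4, 5}  B3 = {1, 3, 5}  B4 = {1, 3, 6}
Tree: B1–B2, B2–B3, B3–B4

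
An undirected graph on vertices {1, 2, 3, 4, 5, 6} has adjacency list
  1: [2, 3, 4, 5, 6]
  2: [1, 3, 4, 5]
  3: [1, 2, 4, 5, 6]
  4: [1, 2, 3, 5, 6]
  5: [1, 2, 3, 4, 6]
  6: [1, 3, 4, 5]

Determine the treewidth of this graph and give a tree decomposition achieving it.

Treewidth 4.
One such decomposition:
Bags: B1 = {1, 2, 3, 4, 5}  B2 = {1, 3, 4, 5, 6}
Tree: B1–B2

Every bag has size at most 5, so the width is 5 − 1 = 4 and tw(G) ≤ 4. On the other hand G contains the 5-clique {1, 2, 3, 4, 5}. A clique must lie in a single bag of any decomposition, so no decomposition can have width below 4. Hence tw(G) = 4 exactly.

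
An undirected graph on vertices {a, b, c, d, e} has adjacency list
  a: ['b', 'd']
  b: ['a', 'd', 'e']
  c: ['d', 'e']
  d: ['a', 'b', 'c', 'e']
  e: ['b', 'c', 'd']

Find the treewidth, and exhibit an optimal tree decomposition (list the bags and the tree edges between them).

Treewidth 2.
One optimal decomposition is:
Bags: B1 = {b, d, e}  B2 = {a, b, d}  B3 = {c, d, e}
Tree: B1–B2, B1–B3

Each bag holds 3 vertices, so the decomposition has width 2, which upper-bounds the treewidth. Conversely, {c, d, e} is a clique of size 3, and the vertices of any clique must share a bag in every tree decomposition; so some bag has ≥ 3 vertices and tw(G) ≥ 2. Combining the bounds, tw(G) = 2.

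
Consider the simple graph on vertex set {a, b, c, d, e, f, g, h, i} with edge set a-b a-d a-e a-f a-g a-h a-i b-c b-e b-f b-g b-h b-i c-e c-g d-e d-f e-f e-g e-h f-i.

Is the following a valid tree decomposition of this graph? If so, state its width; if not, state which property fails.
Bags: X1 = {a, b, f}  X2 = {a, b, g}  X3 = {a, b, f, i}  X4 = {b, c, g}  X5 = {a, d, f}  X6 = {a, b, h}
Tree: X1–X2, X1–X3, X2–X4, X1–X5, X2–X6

A tree decomposition must satisfy three properties: every vertex lies in some bag; for every edge, both endpoints lie together in some bag; and for every vertex, the bags containing it form a connected subtree. Here vertex e appears in no bag, so the decomposition is invalid.

No — vertex e appears in no bag.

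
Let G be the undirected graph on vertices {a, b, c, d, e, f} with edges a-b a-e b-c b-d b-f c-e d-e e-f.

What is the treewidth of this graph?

A width-2 tree decomposition is:
Bags: B1 = {b, c, e}  B2 = {a, b, e}  B3 = {b, e, f}  B4 = {b, d, e}
Tree: B1–B2, B2–B3, B3–B4
The largest bag has 3 vertices, giving width 2; this decomposition certifies tw(G) ≤ 2. For the lower bound, G contains the cycle c–e–a–b–c, so G is not a forest; only forests have treewidth ≤ 1, hence tw(G) ≥ 2. Combining the bounds, tw(G) = 2.

2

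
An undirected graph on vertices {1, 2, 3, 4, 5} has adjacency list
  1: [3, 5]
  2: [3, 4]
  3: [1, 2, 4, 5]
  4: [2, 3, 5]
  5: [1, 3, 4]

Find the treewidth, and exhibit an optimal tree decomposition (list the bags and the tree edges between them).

Every bag has size at most 3, so the width is 3 − 1 = 2 and tw(G) ≤ 2. On the other hand G contains the 3-clique {1, 3, 5}. A clique must lie in a single bag of any decomposition, so no decomposition can have width below 2. Hence tw(G) = 2 exactly.

Treewidth 2.
One such decomposition:
Bags: B1 = {2, 3, 4}  B2 = {3, 4, 5}  B3 = {1, 3, 5}
Tree: B1–B2, B2–B3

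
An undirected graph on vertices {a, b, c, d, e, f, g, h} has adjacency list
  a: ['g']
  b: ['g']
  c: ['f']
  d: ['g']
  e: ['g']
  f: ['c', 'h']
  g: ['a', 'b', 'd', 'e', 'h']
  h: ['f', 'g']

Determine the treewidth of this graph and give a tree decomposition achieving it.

Every bag has size at most 2, so the width is 2 − 1 = 1 and tw(G) ≤ 1. Since G has at least one edge (e.g. d–g), it is not an edgeless graph, so tw(G) ≥ 1. Combining the bounds, tw(G) = 1.

Treewidth 1.
One such decomposition:
Bags: B1 = {d, g}  B2 = {b, g}  B3 = {g, h}  B4 = {e, g}  B5 = {a, g}  B6 = {f, h}  B7 = {c, f}
Tree: B1–B2, B1–B3, B2–B4, B2–B5, B3–B6, B6–B7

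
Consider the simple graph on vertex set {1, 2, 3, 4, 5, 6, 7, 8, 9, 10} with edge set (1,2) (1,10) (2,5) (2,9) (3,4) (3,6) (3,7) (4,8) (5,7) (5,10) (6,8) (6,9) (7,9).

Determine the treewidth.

2

A width-2 tree decomposition is:
Bags: B1 = {4, 6, 8}  B2 = {3, 4, 6}  B3 = {3, 6, 9}  B4 = {3, 7, 9}  B5 = {2, 7, 9}  B6 = {2, 5, 7}  B7 = {1, 2, 5}  B8 = {1, 5, 10}
Tree: B1–B2, B2–B3, B3–B4, B4–B5, B5–B6, B6–B7, B7–B8
Each bag holds 3 vertices, so the decomposition has width 2, which upper-bounds the treewidth. For the lower bound, G contains the cycle 8–4–3–6–8, so G is not a forest; only forests have treewidth ≤ 1, hence tw(G) ≥ 2. Hence tw(G) = 2 exactly.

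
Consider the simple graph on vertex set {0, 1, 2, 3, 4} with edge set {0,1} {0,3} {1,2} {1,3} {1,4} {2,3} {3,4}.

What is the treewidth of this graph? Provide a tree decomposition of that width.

Each bag holds 3 vertices, so the decomposition has width 2, which upper-bounds the treewidth. On the other hand G contains the 3-clique {0, 1, 3}. A clique must lie in a single bag of any decomposition, so no decomposition can have width below 2. Therefore the treewidth is 2.

Treewidth 2.
One optimal decomposition is:
Bags: B1 = {0, 1, 3}  B2 = {1, 2, 3}  B3 = {1, 3, 4}
Tree: B1–B2, B2–B3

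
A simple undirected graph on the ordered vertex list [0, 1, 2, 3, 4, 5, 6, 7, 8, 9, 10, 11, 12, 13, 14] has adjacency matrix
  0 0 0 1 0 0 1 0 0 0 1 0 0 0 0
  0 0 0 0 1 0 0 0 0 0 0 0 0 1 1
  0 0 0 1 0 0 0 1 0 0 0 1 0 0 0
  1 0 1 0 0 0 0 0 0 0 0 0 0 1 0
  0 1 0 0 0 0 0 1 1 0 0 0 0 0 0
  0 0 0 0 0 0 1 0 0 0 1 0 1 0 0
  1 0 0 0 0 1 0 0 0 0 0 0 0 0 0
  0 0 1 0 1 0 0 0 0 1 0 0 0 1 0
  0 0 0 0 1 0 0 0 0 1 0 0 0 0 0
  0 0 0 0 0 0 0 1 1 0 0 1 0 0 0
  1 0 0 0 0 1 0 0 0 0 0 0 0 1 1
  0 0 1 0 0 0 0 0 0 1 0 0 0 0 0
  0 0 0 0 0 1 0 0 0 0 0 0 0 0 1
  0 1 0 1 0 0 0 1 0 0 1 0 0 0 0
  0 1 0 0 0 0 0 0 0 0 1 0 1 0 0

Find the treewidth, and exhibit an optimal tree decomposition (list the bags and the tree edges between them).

Treewidth 3.
One optimal decomposition is:
Bags: B1 = {5, 6, 12, 14}  B2 = {5, 6, 10, 14}  B3 = {0, 6, 10, 14}  B4 = {0, 1, 10, 14}  B5 = {0, 1, 10, 13}  B6 = {0, 1, 3, 13}  B7 = {1, 3, 4, 13}  B8 = {3, 4, 7, 13}  B9 = {2, 3, 4, 7}  B10 = {2, 4, 7, 8}  B11 = {2, 7, 8, 9}  B12 = {2, 8, 9, 11}
Tree: B1–B2, B2–B3, B3–B4, B4–B5, B5–B6, B6–B7, B7–B8, B8–B9, B9–B10, B10–B11, B11–B12

Every bag has size at most 4, so the width is 4 − 1 = 3 and tw(G) ≤ 3. For the lower bound: the 4 vertex sets {5,6,12}, {14}, {10}, {0,1,3,13} are disjoint, each induces a connected subgraph, and every pair is joined by at least one edge of G. Contracting each set to a single vertex therefore yields K_{4} as a minor, and since treewidth is minor-monotone, tw(G) ≥ tw(K_{4}) = 3. The upper and lower bounds meet at 3, so that is the treewidth.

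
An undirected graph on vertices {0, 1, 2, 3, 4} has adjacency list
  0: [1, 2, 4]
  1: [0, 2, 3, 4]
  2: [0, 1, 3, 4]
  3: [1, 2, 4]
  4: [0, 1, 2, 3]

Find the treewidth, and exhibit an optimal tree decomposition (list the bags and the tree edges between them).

Treewidth 3.
One such decomposition:
Bags: B1 = {0, 1, 2, 4}  B2 = {1, 2, 3, 4}
Tree: B1–B2

The largest bag has 4 vertices, giving width 3; this decomposition certifies tw(G) ≤ 3. For the lower bound, the 4 vertices {0, 1, 2, 4} are pairwise adjacent, and any tree decomposition puts a clique entirely inside one bag — forcing width ≥ 3. Combining the bounds, tw(G) = 3.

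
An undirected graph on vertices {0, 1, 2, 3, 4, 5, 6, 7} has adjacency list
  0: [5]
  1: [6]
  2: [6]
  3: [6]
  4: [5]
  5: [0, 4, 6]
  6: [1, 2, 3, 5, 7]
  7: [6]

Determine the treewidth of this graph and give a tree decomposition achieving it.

Treewidth 1.
One optimal decomposition is:
Bags: B1 = {5, 6}  B2 = {1, 6}  B3 = {4, 5}  B4 = {6, 7}  B5 = {2, 6}  B6 = {0, 5}  B7 = {3, 6}
Tree: B1–B2, B1–B3, B1–B4, B2–B5, B1–B6, B4–B7

Each bag holds 2 vertices, so the decomposition has width 1, which upper-bounds the treewidth. Any graph with an edge has treewidth ≥ 1, and G has the edge 6–5. Hence tw(G) = 1 exactly.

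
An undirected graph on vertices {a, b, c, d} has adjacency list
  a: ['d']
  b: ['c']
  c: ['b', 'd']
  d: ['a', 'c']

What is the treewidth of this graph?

1

A width-1 tree decomposition is:
Bags: B1 = {c, d}  B2 = {a, d}  B3 = {b, c}
Tree: B1–B2, B1–B3
Every bag has size at most 2, so the width is 2 − 1 = 1 and tw(G) ≤ 1. G has an edge, so its treewidth is at least 1. The upper and lower bounds meet at 1, so that is the treewidth.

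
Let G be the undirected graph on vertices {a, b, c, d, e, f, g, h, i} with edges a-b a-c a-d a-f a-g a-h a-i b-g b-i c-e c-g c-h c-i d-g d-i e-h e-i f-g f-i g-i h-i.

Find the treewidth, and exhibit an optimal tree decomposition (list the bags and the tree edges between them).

Treewidth 3.
Bags: B1 = {a, c, g, i}  B2 = {a, c, h, i}  B3 = {a, f, g, i}  B4 = {a, b, g, i}  B5 = {a, d, g, i}  B6 = {c, e, h, i}
Tree: B1–B2, B1–B3, B3–B4, B1–B5, B2–B6

Every bag has size at most 4, so the width is 4 − 1 = 3 and tw(G) ≤ 3. On the other hand G contains the 4-clique {c, e, h, i}. A clique must lie in a single bag of any decomposition, so no decomposition can have width below 3. Hence tw(G) = 3 exactly.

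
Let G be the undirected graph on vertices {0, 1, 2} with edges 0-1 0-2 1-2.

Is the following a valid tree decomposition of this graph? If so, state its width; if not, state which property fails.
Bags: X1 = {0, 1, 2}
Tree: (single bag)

Checking the three conditions: (i) the bags cover all of {0, 1, 2}; (ii) for each edge, some bag contains both endpoints; (iii) the bags containing any fixed vertex form a subtree. All hold, so the decomposition is valid with width 3 − 1 = 2.

Yes; width 2.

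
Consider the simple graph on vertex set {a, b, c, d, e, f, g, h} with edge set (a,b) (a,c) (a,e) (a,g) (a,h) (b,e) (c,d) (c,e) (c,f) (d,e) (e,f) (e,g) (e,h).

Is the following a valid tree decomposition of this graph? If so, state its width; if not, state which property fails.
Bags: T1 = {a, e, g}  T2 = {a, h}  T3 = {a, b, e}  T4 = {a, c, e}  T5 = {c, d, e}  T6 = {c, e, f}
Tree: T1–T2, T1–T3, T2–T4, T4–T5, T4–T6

No — edge (e,h) lies in no bag.

A tree decomposition must satisfy three properties: every vertex lies in some bag; for every edge, both endpoints lie together in some bag; and for every vertex, the bags containing it form a connected subtree. Here edge (e,h) lies in no bag, so the decomposition is invalid.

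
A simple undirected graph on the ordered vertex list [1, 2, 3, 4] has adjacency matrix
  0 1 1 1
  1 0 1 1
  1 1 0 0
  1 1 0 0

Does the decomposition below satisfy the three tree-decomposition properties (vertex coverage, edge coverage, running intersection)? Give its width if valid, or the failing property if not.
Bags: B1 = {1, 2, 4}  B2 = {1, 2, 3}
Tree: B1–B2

Yes; width 2.

Every vertex of G appears in some bag (union = {1, 2, 3, 4}); every edge is covered by a bag; and for each vertex v the set of bags containing v is connected in the bag tree. The decomposition is therefore valid. The largest bag has 3 vertices, so the width is 2.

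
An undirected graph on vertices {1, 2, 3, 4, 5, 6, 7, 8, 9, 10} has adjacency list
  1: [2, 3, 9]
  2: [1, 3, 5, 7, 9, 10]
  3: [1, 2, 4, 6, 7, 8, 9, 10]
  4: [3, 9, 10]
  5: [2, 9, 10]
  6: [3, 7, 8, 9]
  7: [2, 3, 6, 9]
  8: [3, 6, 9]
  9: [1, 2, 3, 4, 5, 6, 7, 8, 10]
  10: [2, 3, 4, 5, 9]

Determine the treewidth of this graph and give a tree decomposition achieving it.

Treewidth 3.
One optimal decomposition is:
Bags: B1 = {2, 3, 7, 9}  B2 = {1, 2, 3, 9}  B3 = {3, 6, 7, 9}  B4 = {2, 3, 9, 10}  B5 = {2, 5, 9, 10}  B6 = {3, 6, 8, 9}  B7 = {3, 4, 9, 10}
Tree: B1–B2, B1–B3, B2–B4, B4–B5, B3–B6, B4–B7

Each bag holds 4 vertices, so the decomposition has width 3, which upper-bounds the treewidth. For the lower bound, the 4 vertices {3, 6, 8, 9} are pairwise adjacent, and any tree decomposition puts a clique entirely inside one bag — forcing width ≥ 3. The upper and lower bounds meet at 3, so that is the treewidth.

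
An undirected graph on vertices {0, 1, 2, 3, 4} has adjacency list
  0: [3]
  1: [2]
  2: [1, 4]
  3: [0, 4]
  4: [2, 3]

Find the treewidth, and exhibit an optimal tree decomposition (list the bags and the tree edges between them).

Treewidth 1.
One optimal decomposition is:
Bags: B1 = {1, 2}  B2 = {2, 4}  B3 = {3, 4}  B4 = {0, 3}
Tree: B1–B2, B2–B3, B3–B4

Every bag has size at most 2, so the width is 2 − 1 = 1 and tw(G) ≤ 1. Since G has at least one edge (e.g. 1–2), it is not an edgeless graph, so tw(G) ≥ 1. Therefore the treewidth is 1.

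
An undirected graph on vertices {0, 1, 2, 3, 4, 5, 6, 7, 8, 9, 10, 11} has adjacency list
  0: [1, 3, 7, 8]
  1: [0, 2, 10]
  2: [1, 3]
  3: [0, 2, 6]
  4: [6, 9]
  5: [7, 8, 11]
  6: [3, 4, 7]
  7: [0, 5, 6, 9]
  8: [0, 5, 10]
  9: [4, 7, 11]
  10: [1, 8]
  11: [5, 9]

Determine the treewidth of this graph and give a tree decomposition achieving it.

Treewidth 3.
One optimal decomposition is:
Bags: B1 = {1, 2, 8, 10}  B2 = {0, 1, 2, 8}  B3 = {0, 2, 3, 8}  B4 = {0, 3, 5, 8}  B5 = {0, 3, 5, 7}  B6 = {3, 5, 6, 7}  B7 = {5, 6, 7, 11}  B8 = {6, 7, 9, 11}  B9 = {4, 6, 9, 11}
Tree: B1–B2, B2–B3, B3–B4, B4–B5, B5–B6, B6–B7, B7–B8, B8–B9

Every bag has size at most 4, so the width is 4 − 1 = 3 and tw(G) ≤ 3. For the lower bound: the 4 vertex sets {1,2,10}, {8}, {0}, {3,5,6,7} are disjoint, each induces a connected subgraph, and every pair is joined by at least one edge of G. Contracting each set to a single vertex therefore yields K_{4} as a minor, and since treewidth is minor-monotone, tw(G) ≥ tw(K_{4}) = 3. The upper and lower bounds meet at 3, so that is the treewidth.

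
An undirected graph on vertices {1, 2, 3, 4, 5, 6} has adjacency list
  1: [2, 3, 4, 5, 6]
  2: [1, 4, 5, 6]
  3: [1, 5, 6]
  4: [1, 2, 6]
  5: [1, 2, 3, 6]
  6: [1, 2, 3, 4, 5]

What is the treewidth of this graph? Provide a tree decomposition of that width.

Each bag holds 4 vertices, so the decomposition has width 3, which upper-bounds the treewidth. On the other hand G contains the 4-clique {1, 2, 4, 6}. A clique must lie in a single bag of any decomposition, so no decomposition can have width below 3. The upper and lower bounds meet at 3, so that is the treewidth.

Treewidth 3.
One optimal decomposition is:
Bags: B1 = {1, 2, 4, 6}  B2 = {1, 2, 5, 6}  B3 = {1, 3, 5, 6}
Tree: B1–B2, B2–B3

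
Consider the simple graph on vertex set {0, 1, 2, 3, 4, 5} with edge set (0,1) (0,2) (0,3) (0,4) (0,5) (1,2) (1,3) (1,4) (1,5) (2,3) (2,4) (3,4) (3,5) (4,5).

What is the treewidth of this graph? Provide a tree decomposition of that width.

The largest bag has 5 vertices, giving width 4; this decomposition certifies tw(G) ≤ 4. On the other hand G contains the 5-clique {0, 1, 2, 3, 4}. A clique must lie in a single bag of any decomposition, so no decomposition can have width below 4. Therefore the treewidth is 4.

Treewidth 4.
Bags: B1 = {0, 1, 2, 3, 4}  B2 = {0, 1, 3, 4, 5}
Tree: B1–B2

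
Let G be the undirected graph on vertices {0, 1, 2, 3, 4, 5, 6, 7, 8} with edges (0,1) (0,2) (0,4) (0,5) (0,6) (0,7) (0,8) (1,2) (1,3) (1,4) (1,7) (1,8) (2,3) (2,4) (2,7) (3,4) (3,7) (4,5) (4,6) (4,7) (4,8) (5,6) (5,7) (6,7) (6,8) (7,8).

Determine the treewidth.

4

A width-4 tree decomposition is:
Bags: B1 = {0, 4, 6, 7, 8}  B2 = {0, 4, 5, 6, 7}  B3 = {0, 1, 4, 7, 8}  B4 = {0, 1, 2, 4, 7}  B5 = {1, 2, 3, 4, 7}
Tree: B1–B2, B1–B3, B3–B4, B4–B5
Every bag has size at most 5, so the width is 5 − 1 = 4 and tw(G) ≤ 4. Conversely, {0, 1, 4, 7, 8} is a clique of size 5, and the vertices of any clique must share a bag in every tree decomposition; so some bag has ≥ 5 vertices and tw(G) ≥ 4. Therefore the treewidth is 4.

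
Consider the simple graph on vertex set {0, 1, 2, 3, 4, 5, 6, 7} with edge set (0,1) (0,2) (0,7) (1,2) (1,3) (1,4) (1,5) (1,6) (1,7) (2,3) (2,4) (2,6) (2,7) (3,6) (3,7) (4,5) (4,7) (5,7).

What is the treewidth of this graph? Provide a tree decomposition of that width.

The largest bag has 4 vertices, giving width 3; this decomposition certifies tw(G) ≤ 3. For the lower bound, the 4 vertices {1, 2, 3, 6} are pairwise adjacent, and any tree decomposition puts a clique entirely inside one bag — forcing width ≥ 3. Hence tw(G) = 3 exactly.

Treewidth 3.
One such decomposition:
Bags: B1 = {1, 2, 4, 7}  B2 = {1, 2, 3, 7}  B3 = {1, 2, 3, 6}  B4 = {0, 1, 2, 7}  B5 = {1, 4, 5, 7}
Tree: B1–B2, B2–B3, B1–B4, B1–B5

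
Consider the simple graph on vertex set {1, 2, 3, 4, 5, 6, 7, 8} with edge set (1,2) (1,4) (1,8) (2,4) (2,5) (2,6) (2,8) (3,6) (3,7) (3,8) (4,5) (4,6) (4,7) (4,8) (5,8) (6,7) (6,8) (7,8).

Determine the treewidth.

A width-3 tree decomposition is:
Bags: B1 = {2, 4, 6, 8}  B2 = {4, 6, 7, 8}  B3 = {3, 6, 7, 8}  B4 = {2, 4, 5, 8}  B5 = {1, 2, 4, 8}
Tree: B1–B2, B2–B3, B1–B4, B4–B5
The largest bag has 4 vertices, giving width 3; this decomposition certifies tw(G) ≤ 3. Conversely, {3, 6, 7, 8} is a clique of size 4, and the vertices of any clique must share a bag in every tree decomposition; so some bag has ≥ 4 vertices and tw(G) ≥ 3. Combining the bounds, tw(G) = 3.

3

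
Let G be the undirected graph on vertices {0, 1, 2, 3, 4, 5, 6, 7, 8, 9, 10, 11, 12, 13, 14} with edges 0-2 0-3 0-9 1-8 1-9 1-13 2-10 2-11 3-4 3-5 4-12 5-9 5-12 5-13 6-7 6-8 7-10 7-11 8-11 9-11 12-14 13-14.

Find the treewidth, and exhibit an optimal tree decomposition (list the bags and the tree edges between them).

Each bag holds 4 vertices, so the decomposition has width 3, which upper-bounds the treewidth. For the lower bound: the 4 vertex sets {6,7,10}, {2}, {11}, {0,1,8,9} are disjoint, each induces a connected subgraph, and every pair is joined by at least one edge of G. Contracting each set to a single vertex therefore yields K_{4} as a minor, and since treewidth is minor-monotone, tw(G) ≥ tw(K_{4}) = 3. Combining the bounds, tw(G) = 3.

Treewidth 3.
One optimal decomposition is:
Bags: B1 = {2, 6, 7, 10}  B2 = {2, 6, 7, 11}  B3 = {2, 6, 8, 11}  B4 = {0, 2, 8, 11}  B5 = {0, 8, 9, 11}  B6 = {0, 1, 8, 9}  B7 = {0, 1, 3, 9}  B8 = {1, 3, 5, 9}  B9 = {1, 3, 5, 13}  B10 = {3, 4, 5, 13}  B11 = {4, 5, 12, 13}  B12 = {4, 12, 13, 14}
Tree: B1–B2, B2–B3, B3–B4, B4–B5, B5–B6, B6–B7, B7–B8, B8–B9, B9–B10, B10–B11, B11–B12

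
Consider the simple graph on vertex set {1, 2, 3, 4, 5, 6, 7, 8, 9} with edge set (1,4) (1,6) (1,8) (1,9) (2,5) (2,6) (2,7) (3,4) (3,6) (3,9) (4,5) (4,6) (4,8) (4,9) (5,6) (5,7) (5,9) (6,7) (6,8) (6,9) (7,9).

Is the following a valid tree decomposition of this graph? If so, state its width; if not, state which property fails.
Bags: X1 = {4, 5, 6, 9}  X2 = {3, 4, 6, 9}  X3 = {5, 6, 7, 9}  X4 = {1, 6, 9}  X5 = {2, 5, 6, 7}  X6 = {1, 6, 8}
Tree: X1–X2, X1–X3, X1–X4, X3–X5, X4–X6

A tree decomposition must satisfy three properties: every vertex lies in some bag; for every edge, both endpoints lie together in some bag; and for every vertex, the bags containing it form a connected subtree. Here edge (4,1) lies in no bag, so the decomposition is invalid.

No — edge (4,1) lies in no bag.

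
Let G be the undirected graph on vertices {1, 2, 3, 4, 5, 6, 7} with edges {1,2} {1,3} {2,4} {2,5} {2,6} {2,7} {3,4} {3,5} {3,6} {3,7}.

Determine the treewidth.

A width-2 tree decomposition is:
Bags: B1 = {2, 3, 5}  B2 = {2, 3, 7}  B3 = {2, 3, 6}  B4 = {2, 3, 4}  B5 = {1, 2, 3}
Tree: B1–B2, B2–B3, B3–B4, B4–B5
Every bag has size at most 3, so the width is 3 − 1 = 2 and tw(G) ≤ 2. The edges 3–5–2–7–3 form a cycle, so G is not a tree and its treewidth is at least 2. The upper and lower bounds meet at 2, so that is the treewidth.

2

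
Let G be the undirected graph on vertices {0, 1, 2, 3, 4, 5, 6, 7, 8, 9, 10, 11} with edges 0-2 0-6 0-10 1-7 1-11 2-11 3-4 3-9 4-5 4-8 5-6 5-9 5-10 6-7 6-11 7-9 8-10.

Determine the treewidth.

A width-3 tree decomposition is:
Bags: B1 = {1, 2, 7, 11}  B2 = {2, 6, 7, 11}  B3 = {0, 2, 6, 7}  B4 = {0, 6, 7, 9}  B5 = {0, 5, 6, 9}  B6 = {0, 5, 9, 10}  B7 = {3, 5, 9, 10}  B8 = {3, 4, 5, 10}  B9 = {3, 4, 8, 10}
Tree: B1–B2, B2–B3, B3–B4, B4–B5, B5–B6, B6–B7, B7–B8, B8–B9
Each bag holds 4 vertices, so the decomposition has width 3, which upper-bounds the treewidth. For the lower bound: the 4 vertex sets {1,2,11}, {7}, {6}, {0,5,9,10} are disjoint, each induces a connected subgraph, and every pair is joined by at least one edge of G. Contracting each set to a single vertex therefore yields K_{4} as a minor, and since treewidth is minor-monotone, tw(G) ≥ tw(K_{4}) = 3. Therefore the treewidth is 3.

3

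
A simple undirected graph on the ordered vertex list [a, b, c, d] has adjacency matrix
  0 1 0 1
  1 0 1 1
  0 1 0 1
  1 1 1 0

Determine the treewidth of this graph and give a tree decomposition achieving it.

Each bag holds 3 vertices, so the decomposition has width 2, which upper-bounds the treewidth. On the other hand G contains the 3-clique {b, c, d}. A clique must lie in a single bag of any decomposition, so no decomposition can have width below 2. Therefore the treewidth is 2.

Treewidth 2.
One such decomposition:
Bags: B1 = {b, c, d}  B2 = {a, b, d}
Tree: B1–B2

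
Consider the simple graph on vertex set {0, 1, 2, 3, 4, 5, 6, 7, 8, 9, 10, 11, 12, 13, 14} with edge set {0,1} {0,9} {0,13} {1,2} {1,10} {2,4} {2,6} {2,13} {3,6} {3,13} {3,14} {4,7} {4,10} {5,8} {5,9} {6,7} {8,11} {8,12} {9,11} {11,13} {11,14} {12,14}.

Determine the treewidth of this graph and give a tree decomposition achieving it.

Each bag holds 4 vertices, so the decomposition has width 3, which upper-bounds the treewidth. For the lower bound: the 4 vertex sets {4,7,10}, {1}, {2}, {0,3,6,13} are disjoint, each induces a connected subgraph, and every pair is joined by at least one edge of G. Contracting each set to a single vertex therefore yields K_{4} as a minor, and since treewidth is minor-monotone, tw(G) ≥ tw(K_{4}) = 3. The upper and lower bounds meet at 3, so that is the treewidth.

Treewidth 3.
Bags: B1 = {1, 4, 7, 10}  B2 = {1, 2, 4, 7}  B3 = {1, 2, 6, 7}  B4 = {0, 1, 2, 6}  B5 = {0, 2, 6, 13}  B6 = {0, 3, 6, 13}  B7 = {0, 3, 9, 13}  B8 = {3, 9, 11, 13}  B9 = {3, 9, 11, 14}  B10 = {5, 9, 11, 14}  B11 = {5, 8, 11, 14}  B12 = {5, 8, 12, 14}
Tree: B1–B2, B2–B3, B3–B4, B4–B5, B5–B6, B6–B7, B7–B8, B8–B9, B9–B10, B10–B11, B11–B12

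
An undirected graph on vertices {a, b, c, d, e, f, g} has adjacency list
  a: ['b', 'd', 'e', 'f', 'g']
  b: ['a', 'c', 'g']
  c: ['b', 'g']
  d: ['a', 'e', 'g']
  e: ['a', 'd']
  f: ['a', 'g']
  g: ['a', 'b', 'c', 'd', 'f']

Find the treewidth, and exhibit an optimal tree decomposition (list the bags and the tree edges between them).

Treewidth 2.
One optimal decomposition is:
Bags: B1 = {a, d, g}  B2 = {a, b, g}  B3 = {b, c, g}  B4 = {a, f, g}  B5 = {a, d, e}
Tree: B1–B2, B2–B3, B2–B4, B1–B5

The largest bag has 3 vertices, giving width 2; this decomposition certifies tw(G) ≤ 2. On the other hand G contains the 3-clique {b, c, g}. A clique must lie in a single bag of any decomposition, so no decomposition can have width below 2. Hence tw(G) = 2 exactly.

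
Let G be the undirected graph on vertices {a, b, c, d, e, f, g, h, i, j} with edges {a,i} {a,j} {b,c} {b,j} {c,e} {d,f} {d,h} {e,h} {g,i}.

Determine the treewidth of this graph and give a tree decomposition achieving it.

Treewidth 1.
Bags: B1 = {d, f}  B2 = {d, h}  B3 = {e, h}  B4 = {c, e}  B5 = {b, c}  B6 = {b, j}  B7 = {a, j}  B8 = {a, i}  B9 = {g, i}
Tree: B1–B2, B2–B3, B3–B4, B4–B5, B5–B6, B6–B7, B7–B8, B8–B9

The largest bag has 2 vertices, giving width 1; this decomposition certifies tw(G) ≤ 1. G has an edge, so its treewidth is at least 1. The upper and lower bounds meet at 1, so that is the treewidth.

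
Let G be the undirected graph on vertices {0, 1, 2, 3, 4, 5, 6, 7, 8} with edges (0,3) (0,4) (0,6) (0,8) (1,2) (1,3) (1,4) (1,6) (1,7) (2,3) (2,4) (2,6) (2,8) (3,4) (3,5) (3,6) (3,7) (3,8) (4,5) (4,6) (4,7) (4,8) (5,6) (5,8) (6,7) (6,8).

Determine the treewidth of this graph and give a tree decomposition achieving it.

Treewidth 4.
One optimal decomposition is:
Bags: B1 = {2, 3, 4, 6, 8}  B2 = {1, 2, 3, 4, 6}  B3 = {3, 4, 5, 6, 8}  B4 = {1, 3, 4, 6, 7}  B5 = {0, 3, 4, 6, 8}
Tree: B1–B2, B1–B3, B2–B4, B1–B5

Every bag has size at most 5, so the width is 5 − 1 = 4 and tw(G) ≤ 4. For the lower bound, the 5 vertices {0, 3, 4, 6, 8} are pairwise adjacent, and any tree decomposition puts a clique entirely inside one bag — forcing width ≥ 4. Hence tw(G) = 4 exactly.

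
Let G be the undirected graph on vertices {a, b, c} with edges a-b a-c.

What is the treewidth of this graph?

1

A width-1 tree decomposition is:
Bags: B1 = {a, c}  B2 = {a, b}
Tree: B1–B2
Every bag has size at most 2, so the width is 2 − 1 = 1 and tw(G) ≤ 1. G has an edge, so its treewidth is at least 1. Therefore the treewidth is 1.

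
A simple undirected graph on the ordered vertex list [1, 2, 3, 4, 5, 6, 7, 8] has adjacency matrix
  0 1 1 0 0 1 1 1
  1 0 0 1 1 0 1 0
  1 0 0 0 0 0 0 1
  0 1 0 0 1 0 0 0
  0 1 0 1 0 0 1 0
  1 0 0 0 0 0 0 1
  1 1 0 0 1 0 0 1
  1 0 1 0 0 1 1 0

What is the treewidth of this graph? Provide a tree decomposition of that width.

The largest bag has 3 vertices, giving width 2; this decomposition certifies tw(G) ≤ 2. For the lower bound, the 3 vertices {1, 3, 8} are pairwise adjacent, and any tree decomposition puts a clique entirely inside one bag — forcing width ≥ 2. Hence tw(G) = 2 exactly.

Treewidth 2.
One optimal decomposition is:
Bags: B1 = {1, 7, 8}  B2 = {1, 3, 8}  B3 = {1, 2, 7}  B4 = {2, 5, 7}  B5 = {2, 4, 5}  B6 = {1, 6, 8}
Tree: B1–B2, B1–B3, B3–B4, B4–B5, B2–B6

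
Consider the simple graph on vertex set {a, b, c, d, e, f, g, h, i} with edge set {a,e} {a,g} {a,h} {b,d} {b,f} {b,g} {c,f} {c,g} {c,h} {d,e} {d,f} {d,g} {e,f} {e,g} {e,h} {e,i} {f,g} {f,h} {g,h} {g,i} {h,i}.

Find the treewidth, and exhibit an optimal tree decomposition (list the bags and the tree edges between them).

The largest bag has 4 vertices, giving width 3; this decomposition certifies tw(G) ≤ 3. Conversely, {a, e, g, h} is a clique of size 4, and the vertices of any clique must share a bag in every tree decomposition; so some bag has ≥ 4 vertices and tw(G) ≥ 3. Combining the bounds, tw(G) = 3.

Treewidth 3.
One such decomposition:
Bags: B1 = {d, e, f, g}  B2 = {e, f, g, h}  B3 = {a, e, g, h}  B4 = {c, f, g, h}  B5 = {b, d, f, g}  B6 = {e, g, h, i}
Tree: B1–B2, B2–B3, B2–B4, B1–B5, B2–B6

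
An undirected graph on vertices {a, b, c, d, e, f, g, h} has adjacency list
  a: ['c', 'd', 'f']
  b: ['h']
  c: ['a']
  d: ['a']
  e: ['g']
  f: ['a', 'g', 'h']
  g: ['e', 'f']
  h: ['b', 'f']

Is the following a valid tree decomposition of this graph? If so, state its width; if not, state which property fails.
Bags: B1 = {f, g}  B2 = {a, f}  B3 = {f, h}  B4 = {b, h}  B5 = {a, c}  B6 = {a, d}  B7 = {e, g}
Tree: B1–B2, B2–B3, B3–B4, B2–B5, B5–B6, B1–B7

Yes; width 1.

Vertex coverage: the bags together contain {a, b, c, d, e, f, g, h}, the full vertex set. Edge coverage: each edge of G has both endpoints in at least one bag. Running intersection: for every vertex, the bags containing it form a connected subtree. All three properties hold, so this is a valid tree decomposition of width max|bag| − 1 = 1, and hence tw(G) ≤ 1.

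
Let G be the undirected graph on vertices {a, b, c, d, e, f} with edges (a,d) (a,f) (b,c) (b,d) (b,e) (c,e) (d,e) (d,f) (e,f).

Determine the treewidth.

2

A width-2 tree decomposition is:
Bags: B1 = {d, e, f}  B2 = {b, d, e}  B3 = {a, d, f}  B4 = {b, c, e}
Tree: B1–B2, B1–B3, B2–B4
Each bag holds 3 vertices, so the decomposition has width 2, which upper-bounds the treewidth. For the lower bound, the 3 vertices {d, e, f} are pairwise adjacent, and any tree decomposition puts a clique entirely inside one bag — forcing width ≥ 2. The upper and lower bounds meet at 2, so that is the treewidth.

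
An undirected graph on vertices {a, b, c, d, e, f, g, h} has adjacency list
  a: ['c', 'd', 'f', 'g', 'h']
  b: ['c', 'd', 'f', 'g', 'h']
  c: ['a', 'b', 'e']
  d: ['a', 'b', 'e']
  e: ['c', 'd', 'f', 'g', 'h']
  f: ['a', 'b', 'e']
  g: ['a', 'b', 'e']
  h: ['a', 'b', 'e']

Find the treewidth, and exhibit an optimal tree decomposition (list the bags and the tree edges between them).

Each bag holds 4 vertices, so the decomposition has width 3, which upper-bounds the treewidth. For the lower bound: the 4 vertex sets {c,e}, {a,h}, {b}, {g} are disjoint, each induces a connected subgraph, and every pair is joined by at least one edge of G. Contracting each set to a single vertex therefore yields K_{4} as a minor, and since treewidth is minor-monotone, tw(G) ≥ tw(K_{4}) = 3. The upper and lower bounds meet at 3, so that is the treewidth.

Treewidth 3.
One optimal decomposition is:
Bags: B1 = {a, b, c, e}  B2 = {a, b, e, h}  B3 = {a, b, e, g}  B4 = {a, b, e, f}  B5 = {a, b, d, e}
Tree: B1–B2, B2–B3, B3–B4, B4–B5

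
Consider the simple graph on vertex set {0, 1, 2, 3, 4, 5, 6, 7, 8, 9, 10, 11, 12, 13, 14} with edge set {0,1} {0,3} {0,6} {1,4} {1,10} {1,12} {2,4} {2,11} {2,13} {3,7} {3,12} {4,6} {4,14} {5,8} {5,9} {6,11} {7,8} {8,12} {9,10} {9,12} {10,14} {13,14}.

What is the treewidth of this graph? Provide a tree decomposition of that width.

Each bag holds 4 vertices, so the decomposition has width 3, which upper-bounds the treewidth. For the lower bound: the 4 vertex sets {5,7,8}, {9}, {12}, {0,1,3,10} are disjoint, each induces a connected subgraph, and every pair is joined by at least one edge of G. Contracting each set to a single vertex therefore yields K_{4} as a minor, and since treewidth is minor-monotone, tw(G) ≥ tw(K_{4}) = 3. Hence tw(G) = 3 exactly.

Treewidth 3.
Bags: B1 = {5, 7, 8, 9}  B2 = {7, 8, 9, 12}  B3 = {3, 7, 9, 12}  B4 = {3, 9, 10, 12}  B5 = {1, 3, 10, 12}  B6 = {0, 1, 3, 10}  B7 = {0, 1, 10, 14}  B8 = {0, 1, 4, 14}  B9 = {0, 4, 6, 14}  B10 = {4, 6, 13, 14}  B11 = {2, 4, 6, 13}  B12 = {2, 6, 11, 13}
Tree: B1–B2, B2–B3, B3–B4, B4–B5, B5–B6, B6–B7, B7–B8, B8–B9, B9–B10, B10–B11, B11–B12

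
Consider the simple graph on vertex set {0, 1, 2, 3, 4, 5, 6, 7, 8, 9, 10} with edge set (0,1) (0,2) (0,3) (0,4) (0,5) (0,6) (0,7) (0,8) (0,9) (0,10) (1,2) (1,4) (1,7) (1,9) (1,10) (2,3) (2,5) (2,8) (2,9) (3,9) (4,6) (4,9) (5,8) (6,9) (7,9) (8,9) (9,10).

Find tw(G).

3

A width-3 tree decomposition is:
Bags: B1 = {0, 1, 4, 9}  B2 = {0, 1, 9, 10}  B3 = {0, 1, 7, 9}  B4 = {0, 1, 2, 9}  B5 = {0, 2, 8, 9}  B6 = {0, 4, 6, 9}  B7 = {0, 2, 3, 9}  B8 = {0, 2, 5, 8}
Tree: B1–B2, B2–B3, B2–B4, B4–B5, B1–B6, B4–B7, B5–B8
The largest bag has 4 vertices, giving width 3; this decomposition certifies tw(G) ≤ 3. On the other hand G contains the 4-clique {0, 2, 8, 9}. A clique must lie in a single bag of any decomposition, so no decomposition can have width below 3. Hence tw(G) = 3 exactly.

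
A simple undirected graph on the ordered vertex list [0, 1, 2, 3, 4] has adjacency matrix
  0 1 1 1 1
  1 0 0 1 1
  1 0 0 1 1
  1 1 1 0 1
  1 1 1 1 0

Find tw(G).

3

A width-3 tree decomposition is:
Bags: B1 = {0, 1, 3, 4}  B2 = {0, 2, 3, 4}
Tree: B1–B2
The largest bag has 4 vertices, giving width 3; this decomposition certifies tw(G) ≤ 3. On the other hand G contains the 4-clique {0, 1, 3, 4}. A clique must lie in a single bag of any decomposition, so no decomposition can have width below 3. Hence tw(G) = 3 exactly.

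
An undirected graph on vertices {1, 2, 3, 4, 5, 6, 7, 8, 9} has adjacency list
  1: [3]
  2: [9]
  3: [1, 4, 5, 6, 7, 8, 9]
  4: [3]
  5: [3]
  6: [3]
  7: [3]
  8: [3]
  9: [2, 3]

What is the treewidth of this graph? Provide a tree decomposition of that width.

The largest bag has 2 vertices, giving width 1; this decomposition certifies tw(G) ≤ 1. G has an edge, so its treewidth is at least 1. Therefore the treewidth is 1.

Treewidth 1.
Bags: B1 = {1, 3}  B2 = {3, 5}  B3 = {3, 6}  B4 = {3, 9}  B5 = {3, 8}  B6 = {3, 7}  B7 = {3, 4}  B8 = {2, 9}
Tree: B1–B2, B1–B3, B1–B4, B3–B5, B4–B6, B6–B7, B4–B8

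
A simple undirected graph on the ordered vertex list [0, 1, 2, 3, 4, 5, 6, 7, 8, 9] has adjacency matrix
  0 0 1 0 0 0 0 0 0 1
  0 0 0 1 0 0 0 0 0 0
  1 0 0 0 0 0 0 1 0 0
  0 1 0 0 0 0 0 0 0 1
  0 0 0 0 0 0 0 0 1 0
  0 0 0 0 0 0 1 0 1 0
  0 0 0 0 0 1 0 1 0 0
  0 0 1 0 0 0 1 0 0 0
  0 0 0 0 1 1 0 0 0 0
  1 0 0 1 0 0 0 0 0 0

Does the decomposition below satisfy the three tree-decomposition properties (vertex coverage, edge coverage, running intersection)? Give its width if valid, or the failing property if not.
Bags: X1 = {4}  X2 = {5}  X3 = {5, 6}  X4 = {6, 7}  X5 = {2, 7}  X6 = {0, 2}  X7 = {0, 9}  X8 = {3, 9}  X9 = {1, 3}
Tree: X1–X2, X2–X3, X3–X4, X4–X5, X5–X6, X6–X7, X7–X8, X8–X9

A tree decomposition must satisfy three properties: every vertex lies in some bag; for every edge, both endpoints lie together in some bag; and for every vertex, the bags containing it form a connected subtree. Here vertex 8 appears in no bag, so the decomposition is invalid.

No — vertex 8 appears in no bag.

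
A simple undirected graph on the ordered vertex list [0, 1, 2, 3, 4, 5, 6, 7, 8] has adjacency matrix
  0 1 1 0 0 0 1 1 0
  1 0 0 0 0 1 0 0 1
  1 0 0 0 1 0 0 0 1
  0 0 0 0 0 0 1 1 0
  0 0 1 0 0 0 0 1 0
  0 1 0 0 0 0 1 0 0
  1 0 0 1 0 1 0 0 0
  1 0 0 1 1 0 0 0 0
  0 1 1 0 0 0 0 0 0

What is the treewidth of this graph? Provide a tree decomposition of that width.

Every bag has size at most 4, so the width is 4 − 1 = 3 and tw(G) ≤ 3. For the lower bound: the 4 vertex sets {3,5,6}, {1}, {0}, {2,4,7,8} are disjoint, each induces a connected subgraph, and every pair is joined by at least one edge of G. Contracting each set to a single vertex therefore yields K_{4} as a minor, and since treewidth is minor-monotone, tw(G) ≥ tw(K_{4}) = 3. Combining the bounds, tw(G) = 3.

Treewidth 3.
One such decomposition:
Bags: B1 = {1, 3, 5, 6}  B2 = {0, 1, 3, 6}  B3 = {0, 1, 3, 7}  B4 = {0, 1, 7, 8}  B5 = {0, 2, 7, 8}  B6 = {2, 4, 7, 8}
Tree: B1–B2, B2–B3, B3–B4, B4–B5, B5–B6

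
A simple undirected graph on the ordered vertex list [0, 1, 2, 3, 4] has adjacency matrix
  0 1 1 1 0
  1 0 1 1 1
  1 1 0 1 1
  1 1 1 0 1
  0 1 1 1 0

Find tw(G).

A width-3 tree decomposition is:
Bags: B1 = {0, 1, 2, 3}  B2 = {1, 2, 3, 4}
Tree: B1–B2
Each bag holds 4 vertices, so the decomposition has width 3, which upper-bounds the treewidth. For the lower bound, the 4 vertices {0, 1, 2, 3} are pairwise adjacent, and any tree decomposition puts a clique entirely inside one bag — forcing width ≥ 3. Therefore the treewidth is 3.

3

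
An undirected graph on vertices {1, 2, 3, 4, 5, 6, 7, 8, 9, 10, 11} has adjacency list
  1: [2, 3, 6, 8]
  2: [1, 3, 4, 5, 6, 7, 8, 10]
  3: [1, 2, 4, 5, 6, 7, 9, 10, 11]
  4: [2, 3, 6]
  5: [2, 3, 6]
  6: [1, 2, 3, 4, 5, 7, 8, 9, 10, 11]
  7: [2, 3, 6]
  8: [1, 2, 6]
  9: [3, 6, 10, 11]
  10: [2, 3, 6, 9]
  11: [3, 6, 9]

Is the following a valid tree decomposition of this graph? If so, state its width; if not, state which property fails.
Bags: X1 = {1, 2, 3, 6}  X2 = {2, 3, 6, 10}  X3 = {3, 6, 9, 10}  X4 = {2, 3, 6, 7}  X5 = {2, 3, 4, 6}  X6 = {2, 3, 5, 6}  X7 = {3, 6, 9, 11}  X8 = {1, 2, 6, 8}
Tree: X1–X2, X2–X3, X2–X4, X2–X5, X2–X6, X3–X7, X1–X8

Vertex coverage: the bags together contain {1, 2, 3, 4, 5, 6, 7, 8, 9, 10, 11}, the full vertex set. Edge coverage: each edge of G has both endpoints in at least one bag. Running intersection: for every vertex, the bags containing it form a connected subtree. All three properties hold, so this is a valid tree decomposition of width max|bag| − 1 = 3, and hence tw(G) ≤ 3.

Yes; width 3.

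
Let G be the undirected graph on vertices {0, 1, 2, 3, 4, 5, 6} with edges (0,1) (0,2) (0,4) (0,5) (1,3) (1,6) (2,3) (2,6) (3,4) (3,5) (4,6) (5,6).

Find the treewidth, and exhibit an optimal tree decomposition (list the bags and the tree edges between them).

Treewidth 3.
Bags: B1 = {0, 2, 3, 6}  B2 = {0, 1, 3, 6}  B3 = {0, 3, 5, 6}  B4 = {0, 3, 4, 6}
Tree: B1–B2, B2–B3, B3–B4

Each bag holds 4 vertices, so the decomposition has width 3, which upper-bounds the treewidth. For the lower bound: the 4 vertex sets {2,3}, {0,1}, {6}, {5} are disjoint, each induces a connected subgraph, and every pair is joined by at least one edge of G. Contracting each set to a single vertex therefore yields K_{4} as a minor, and since treewidth is minor-monotone, tw(G) ≥ tw(K_{4}) = 3. Therefore the treewidth is 3.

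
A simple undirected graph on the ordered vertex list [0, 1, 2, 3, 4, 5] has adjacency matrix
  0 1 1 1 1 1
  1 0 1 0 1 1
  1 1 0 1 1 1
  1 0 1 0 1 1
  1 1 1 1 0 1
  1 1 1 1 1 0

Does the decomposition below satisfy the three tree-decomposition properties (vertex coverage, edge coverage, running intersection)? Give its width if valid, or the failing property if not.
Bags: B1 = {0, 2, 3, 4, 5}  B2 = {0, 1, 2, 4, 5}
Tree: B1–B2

Every vertex of G appears in some bag (union = {0, 1, 2, 3, 4, 5}); every edge is covered by a bag; and for each vertex v the set of bags containing v is connected in the bag tree. The decomposition is therefore valid. The largest bag has 5 vertices, so the width is 4.

Yes; width 4.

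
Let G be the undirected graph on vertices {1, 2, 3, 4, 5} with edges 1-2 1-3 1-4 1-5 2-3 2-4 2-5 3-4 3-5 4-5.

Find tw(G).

4

A width-4 tree decomposition is:
Bags: B1 = {1, 2, 3, 4, 5}
Tree: (single bag)
With just one bag of size 5, the width is 5 − 1 = 4, so tw(G) ≤ 4. Conversely, {1, 2, 3, 4, 5} is a clique of size 5, and the vertices of any clique must share a bag in every tree decomposition; so some bag has ≥ 5 vertices and tw(G) ≥ 4. Combining the bounds, tw(G) = 4.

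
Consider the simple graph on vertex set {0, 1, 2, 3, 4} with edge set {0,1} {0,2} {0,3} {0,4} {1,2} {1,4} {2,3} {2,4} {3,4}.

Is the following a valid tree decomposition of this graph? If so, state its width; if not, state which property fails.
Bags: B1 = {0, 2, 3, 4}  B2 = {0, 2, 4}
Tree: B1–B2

No — vertex 1 appears in no bag.

A tree decomposition must satisfy three properties: every vertex lies in some bag; for every edge, both endpoints lie together in some bag; and for every vertex, the bags containing it form a connected subtree. Here vertex 1 appears in no bag, so the decomposition is invalid.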